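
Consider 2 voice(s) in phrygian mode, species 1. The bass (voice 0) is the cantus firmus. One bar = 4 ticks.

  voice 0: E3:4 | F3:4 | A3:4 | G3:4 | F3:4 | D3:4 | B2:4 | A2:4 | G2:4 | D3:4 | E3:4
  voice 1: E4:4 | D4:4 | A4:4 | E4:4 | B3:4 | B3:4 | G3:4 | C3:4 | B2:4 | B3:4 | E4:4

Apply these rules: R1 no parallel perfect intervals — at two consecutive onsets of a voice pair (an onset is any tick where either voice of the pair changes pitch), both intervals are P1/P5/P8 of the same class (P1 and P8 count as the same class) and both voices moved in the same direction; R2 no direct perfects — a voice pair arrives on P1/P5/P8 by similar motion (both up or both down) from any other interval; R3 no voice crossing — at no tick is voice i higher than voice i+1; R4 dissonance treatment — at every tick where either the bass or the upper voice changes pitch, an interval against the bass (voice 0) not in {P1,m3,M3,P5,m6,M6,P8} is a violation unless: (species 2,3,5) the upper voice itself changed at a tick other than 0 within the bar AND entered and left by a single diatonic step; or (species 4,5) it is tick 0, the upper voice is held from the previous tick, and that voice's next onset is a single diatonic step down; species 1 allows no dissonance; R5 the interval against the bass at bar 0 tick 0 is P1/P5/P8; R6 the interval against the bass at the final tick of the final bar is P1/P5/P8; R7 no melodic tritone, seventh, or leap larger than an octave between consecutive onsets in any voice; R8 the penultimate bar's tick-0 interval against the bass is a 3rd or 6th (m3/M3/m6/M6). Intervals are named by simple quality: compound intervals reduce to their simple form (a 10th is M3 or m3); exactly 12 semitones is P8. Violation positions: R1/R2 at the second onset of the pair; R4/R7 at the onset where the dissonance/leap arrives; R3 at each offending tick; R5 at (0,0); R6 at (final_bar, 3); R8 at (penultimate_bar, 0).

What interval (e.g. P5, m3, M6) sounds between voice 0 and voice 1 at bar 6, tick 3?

m6

voice 0=B2 voice 1=G3 -> m6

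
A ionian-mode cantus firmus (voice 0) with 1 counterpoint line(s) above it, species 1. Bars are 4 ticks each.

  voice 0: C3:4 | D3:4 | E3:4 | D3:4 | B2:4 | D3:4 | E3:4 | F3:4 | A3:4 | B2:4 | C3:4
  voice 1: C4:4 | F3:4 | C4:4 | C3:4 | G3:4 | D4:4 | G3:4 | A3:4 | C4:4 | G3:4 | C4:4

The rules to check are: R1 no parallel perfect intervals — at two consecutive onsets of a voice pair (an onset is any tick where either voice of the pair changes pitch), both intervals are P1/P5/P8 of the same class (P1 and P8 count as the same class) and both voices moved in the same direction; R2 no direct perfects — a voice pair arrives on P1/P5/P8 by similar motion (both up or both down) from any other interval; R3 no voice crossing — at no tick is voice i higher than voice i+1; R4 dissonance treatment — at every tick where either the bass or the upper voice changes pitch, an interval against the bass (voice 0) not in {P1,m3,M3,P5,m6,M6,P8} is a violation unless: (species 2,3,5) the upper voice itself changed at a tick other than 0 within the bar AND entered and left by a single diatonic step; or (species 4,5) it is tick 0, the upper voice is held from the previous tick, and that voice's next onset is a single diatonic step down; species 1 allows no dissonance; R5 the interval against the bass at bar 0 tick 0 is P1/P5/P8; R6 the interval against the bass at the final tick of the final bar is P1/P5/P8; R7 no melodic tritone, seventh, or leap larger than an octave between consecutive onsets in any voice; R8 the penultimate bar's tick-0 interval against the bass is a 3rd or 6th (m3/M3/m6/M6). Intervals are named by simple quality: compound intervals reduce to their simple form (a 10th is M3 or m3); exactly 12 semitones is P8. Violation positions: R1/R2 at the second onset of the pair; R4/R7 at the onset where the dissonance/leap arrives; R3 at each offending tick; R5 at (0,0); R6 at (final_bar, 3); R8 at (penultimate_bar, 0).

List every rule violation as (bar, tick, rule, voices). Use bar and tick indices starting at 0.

bar 0: v0=C3 v1=C4 downbeat P8
bar 1: v0=D3 v1=F3 downbeat m3
bar 2: v0=E3 v1=C4 downbeat m6
bar 3: v0=D3 v1=C3 downbeat M2
bar 4: v0=B2 v1=G3 downbeat m6
bar 5: v0=D3 v1=D4 downbeat P8
bar 6: v0=E3 v1=G3 downbeat m3
bar 7: v0=F3 v1=A3 downbeat M3
bar 8: v0=A3 v1=C4 downbeat m3
bar 9: v0=B2 v1=G3 downbeat m6
bar 10: v0=C3 v1=C4 downbeat P8
  -> R3 @ bar 3 tick 0 v(0, 1): D3 above C3
  -> R4 @ bar 3 tick 0 v(0, 1): D3/C3 M2 untreated
  -> R3 @ bar 3 tick 1 v(0, 1): D3 above C3
  -> R3 @ bar 3 tick 2 v(0, 1): D3 above C3
  -> R3 @ bar 3 tick 3 v(0, 1): D3 above C3
  -> R2 @ bar 5 tick 0 v(0, 1): B2/G3 m6 -> D3/D4 P8 similar
  -> R7 @ bar 9 tick 0 v(0,): A3->B2 leap 10st
  -> R2 @ bar 10 tick 0 v(0, 1): B2/G3 m6 -> C3/C4 P8 similar

(3, 0, R3, (0, 1))
(3, 0, R4, (0, 1))
(3, 1, R3, (0, 1))
(3, 2, R3, (0, 1))
(3, 3, R3, (0, 1))
(5, 0, R2, (0, 1))
(9, 0, R7, (0,))
(10, 0, R2, (0, 1))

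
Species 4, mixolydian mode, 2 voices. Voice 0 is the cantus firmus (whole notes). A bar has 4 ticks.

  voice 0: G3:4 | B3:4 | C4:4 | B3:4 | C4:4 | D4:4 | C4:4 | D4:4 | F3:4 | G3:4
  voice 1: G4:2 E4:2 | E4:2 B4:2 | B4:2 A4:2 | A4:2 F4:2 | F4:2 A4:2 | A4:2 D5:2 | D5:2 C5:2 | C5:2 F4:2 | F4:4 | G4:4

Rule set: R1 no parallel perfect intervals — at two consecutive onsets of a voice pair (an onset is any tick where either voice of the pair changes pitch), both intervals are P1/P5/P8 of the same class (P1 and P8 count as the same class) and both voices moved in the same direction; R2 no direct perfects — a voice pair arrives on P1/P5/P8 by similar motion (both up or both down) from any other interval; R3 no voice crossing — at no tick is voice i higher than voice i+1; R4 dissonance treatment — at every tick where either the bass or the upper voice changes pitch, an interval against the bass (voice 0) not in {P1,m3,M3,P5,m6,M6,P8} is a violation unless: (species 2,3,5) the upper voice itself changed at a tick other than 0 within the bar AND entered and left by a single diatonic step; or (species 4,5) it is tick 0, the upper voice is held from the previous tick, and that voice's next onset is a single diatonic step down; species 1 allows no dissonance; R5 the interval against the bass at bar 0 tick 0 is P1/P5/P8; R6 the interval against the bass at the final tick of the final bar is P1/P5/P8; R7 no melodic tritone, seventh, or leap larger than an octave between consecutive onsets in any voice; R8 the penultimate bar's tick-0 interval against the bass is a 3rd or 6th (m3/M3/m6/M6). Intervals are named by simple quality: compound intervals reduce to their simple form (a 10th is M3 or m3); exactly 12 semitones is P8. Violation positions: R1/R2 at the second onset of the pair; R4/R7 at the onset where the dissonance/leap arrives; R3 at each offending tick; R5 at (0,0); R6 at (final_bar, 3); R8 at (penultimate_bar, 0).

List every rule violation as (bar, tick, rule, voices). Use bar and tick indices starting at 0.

(1, 0, R4, (0, 1))
(3, 0, R4, (0, 1))
(3, 2, R4, (0, 1))
(4, 0, R4, (0, 1))
(7, 0, R4, (0, 1))
(8, 0, R8, (0, 1))
(9, 0, R1, (0, 1))

bar 0: v0=G3 v1=G4 downbeat P8
bar 1: v0=B3 v1=E4 downbeat P4
bar 2: v0=C4 v1=B4 downbeat M7
bar 3: v0=B3 v1=A4 downbeat m7
bar 4: v0=C4 v1=F4 downbeat P4
bar 5: v0=D4 v1=A4 downbeat P5
bar 6: v0=C4 v1=D5 downbeat M2
bar 7: v0=D4 v1=C5 downbeat m7
bar 8: v0=F3 v1=F4 downbeat P8
bar 9: v0=G3 v1=G4 downbeat P8
  -> R4 @ bar 1 tick 0 v(0, 1): B3/E4 P4 untreated
  -> R4 @ bar 3 tick 0 v(0, 1): B3/A4 m7 untreated
  -> R4 @ bar 3 tick 2 v(0, 1): B3/F4 TT untreated
  -> R4 @ bar 4 tick 0 v(0, 1): C4/F4 P4 untreated
  -> R4 @ bar 7 tick 0 v(0, 1): D4/C5 m7 untreated
  -> R8 @ bar 8 tick 0 v(0, 1): penult P8 not 3rd/6th
  -> R1 @ bar 9 tick 0 v(0, 1): F3/F4 P8 -> G3/G4 P8 similar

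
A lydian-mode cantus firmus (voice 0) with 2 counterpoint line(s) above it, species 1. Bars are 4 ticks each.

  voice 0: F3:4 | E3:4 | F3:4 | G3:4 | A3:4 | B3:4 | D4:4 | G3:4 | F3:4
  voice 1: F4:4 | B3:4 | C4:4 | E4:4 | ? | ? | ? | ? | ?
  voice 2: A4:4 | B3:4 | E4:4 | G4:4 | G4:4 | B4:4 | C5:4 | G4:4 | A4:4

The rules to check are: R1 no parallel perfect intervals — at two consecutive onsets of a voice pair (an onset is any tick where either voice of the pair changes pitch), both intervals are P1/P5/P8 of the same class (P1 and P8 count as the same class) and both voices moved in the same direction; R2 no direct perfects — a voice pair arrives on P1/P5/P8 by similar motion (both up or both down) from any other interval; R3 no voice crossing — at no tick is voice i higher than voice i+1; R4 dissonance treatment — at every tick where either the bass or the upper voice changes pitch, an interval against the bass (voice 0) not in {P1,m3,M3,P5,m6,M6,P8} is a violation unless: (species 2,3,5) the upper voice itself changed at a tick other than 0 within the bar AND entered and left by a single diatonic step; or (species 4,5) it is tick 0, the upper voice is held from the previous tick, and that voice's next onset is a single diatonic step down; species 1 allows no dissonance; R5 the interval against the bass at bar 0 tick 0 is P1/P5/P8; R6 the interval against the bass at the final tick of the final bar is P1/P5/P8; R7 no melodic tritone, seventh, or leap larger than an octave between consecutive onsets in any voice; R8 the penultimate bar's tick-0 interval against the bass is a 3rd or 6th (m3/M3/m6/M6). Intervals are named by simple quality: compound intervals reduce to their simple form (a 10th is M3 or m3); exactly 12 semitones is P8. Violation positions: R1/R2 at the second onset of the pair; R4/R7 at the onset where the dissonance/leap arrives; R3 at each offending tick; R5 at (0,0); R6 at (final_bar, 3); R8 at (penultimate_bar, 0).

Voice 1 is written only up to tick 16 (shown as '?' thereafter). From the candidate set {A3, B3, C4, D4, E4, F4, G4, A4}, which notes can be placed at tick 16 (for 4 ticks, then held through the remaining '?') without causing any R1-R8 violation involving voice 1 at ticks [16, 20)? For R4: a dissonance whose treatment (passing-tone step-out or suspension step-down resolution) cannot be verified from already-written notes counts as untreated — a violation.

{A3, C4, E4, F4}

A3: legal
B3: violates R4
C4: legal
D4: violates R4
E4: legal
F4: legal
G4: violates R4
A4: violates R2,R3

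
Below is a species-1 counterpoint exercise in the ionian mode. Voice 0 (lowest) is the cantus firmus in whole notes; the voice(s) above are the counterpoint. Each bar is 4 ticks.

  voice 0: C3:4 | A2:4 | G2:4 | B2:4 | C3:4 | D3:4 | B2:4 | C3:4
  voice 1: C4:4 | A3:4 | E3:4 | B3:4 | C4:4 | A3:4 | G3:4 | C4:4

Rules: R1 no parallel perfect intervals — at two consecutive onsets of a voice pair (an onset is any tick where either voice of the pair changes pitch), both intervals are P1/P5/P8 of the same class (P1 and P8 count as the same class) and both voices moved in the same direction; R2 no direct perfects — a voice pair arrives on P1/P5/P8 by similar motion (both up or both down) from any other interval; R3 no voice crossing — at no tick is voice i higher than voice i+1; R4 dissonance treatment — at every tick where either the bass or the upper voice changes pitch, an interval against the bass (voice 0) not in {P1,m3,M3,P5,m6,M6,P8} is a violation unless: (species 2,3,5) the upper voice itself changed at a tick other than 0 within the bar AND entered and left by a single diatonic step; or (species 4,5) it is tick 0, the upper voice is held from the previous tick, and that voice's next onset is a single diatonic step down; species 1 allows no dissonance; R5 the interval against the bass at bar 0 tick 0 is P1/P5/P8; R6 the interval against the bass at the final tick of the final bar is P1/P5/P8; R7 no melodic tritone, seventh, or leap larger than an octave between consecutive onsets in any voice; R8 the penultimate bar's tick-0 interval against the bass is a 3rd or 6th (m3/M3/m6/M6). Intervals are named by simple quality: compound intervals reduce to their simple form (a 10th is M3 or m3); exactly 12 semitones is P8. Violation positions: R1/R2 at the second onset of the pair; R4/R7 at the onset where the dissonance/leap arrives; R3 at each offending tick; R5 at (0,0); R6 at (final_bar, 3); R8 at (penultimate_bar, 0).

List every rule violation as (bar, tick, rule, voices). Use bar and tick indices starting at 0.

bar 0: v0=C3 v1=C4 downbeat P8
bar 1: v0=A2 v1=A3 downbeat P8
bar 2: v0=G2 v1=E3 downbeat M6
bar 3: v0=B2 v1=B3 downbeat P8
bar 4: v0=C3 v1=C4 downbeat P8
bar 5: v0=D3 v1=A3 downbeat P5
bar 6: v0=B2 v1=G3 downbeat m6
bar 7: v0=C3 v1=C4 downbeat P8
  -> R1 @ bar 1 tick 0 v(0, 1): C3/C4 P8 -> A2/A3 P8 similar
  -> R2 @ bar 3 tick 0 v(0, 1): G2/E3 M6 -> B2/B3 P8 similar
  -> R1 @ bar 4 tick 0 v(0, 1): B2/B3 P8 -> C3/C4 P8 similar
  -> R2 @ bar 7 tick 0 v(0, 1): B2/G3 m6 -> C3/C4 P8 similar

(1, 0, R1, (0, 1))
(3, 0, R2, (0, 1))
(4, 0, R1, (0, 1))
(7, 0, R2, (0, 1))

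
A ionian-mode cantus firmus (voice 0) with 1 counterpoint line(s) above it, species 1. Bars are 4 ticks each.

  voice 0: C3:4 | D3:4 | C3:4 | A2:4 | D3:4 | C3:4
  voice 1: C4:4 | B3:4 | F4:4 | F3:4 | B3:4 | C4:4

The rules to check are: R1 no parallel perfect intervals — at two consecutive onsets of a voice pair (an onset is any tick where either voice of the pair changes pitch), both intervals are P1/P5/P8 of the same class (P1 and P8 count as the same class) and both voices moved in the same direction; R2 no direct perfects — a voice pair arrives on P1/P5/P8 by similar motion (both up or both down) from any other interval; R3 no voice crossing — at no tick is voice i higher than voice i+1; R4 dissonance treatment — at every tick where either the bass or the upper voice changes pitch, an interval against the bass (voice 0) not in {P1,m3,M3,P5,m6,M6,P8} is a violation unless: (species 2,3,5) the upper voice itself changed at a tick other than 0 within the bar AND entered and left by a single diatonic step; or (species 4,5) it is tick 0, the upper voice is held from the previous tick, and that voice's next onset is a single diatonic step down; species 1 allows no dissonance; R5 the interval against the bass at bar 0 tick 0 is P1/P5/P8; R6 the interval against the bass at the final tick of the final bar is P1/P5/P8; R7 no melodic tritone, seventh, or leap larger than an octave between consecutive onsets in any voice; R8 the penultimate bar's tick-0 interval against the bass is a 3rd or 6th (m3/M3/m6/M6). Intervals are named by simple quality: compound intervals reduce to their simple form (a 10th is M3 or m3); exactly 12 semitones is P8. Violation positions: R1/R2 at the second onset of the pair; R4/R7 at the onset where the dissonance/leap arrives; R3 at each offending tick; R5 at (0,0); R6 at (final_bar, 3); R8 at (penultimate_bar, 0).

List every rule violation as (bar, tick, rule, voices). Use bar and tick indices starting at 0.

(2, 0, R4, (0, 1))
(2, 0, R7, (1,))
(4, 0, R7, (1,))

bar 0: v0=C3 v1=C4 downbeat P8
bar 1: v0=D3 v1=B3 downbeat M6
bar 2: v0=C3 v1=F4 downbeat P4
bar 3: v0=A2 v1=F3 downbeat m6
bar 4: v0=D3 v1=B3 downbeat M6
bar 5: v0=C3 v1=C4 downbeat P8
  -> R4 @ bar 2 tick 0 v(0, 1): C3/F4 P4 untreated
  -> R7 @ bar 2 tick 0 v(1,): B3->F4 leap 6st
  -> R7 @ bar 4 tick 0 v(1,): F3->B3 leap 6st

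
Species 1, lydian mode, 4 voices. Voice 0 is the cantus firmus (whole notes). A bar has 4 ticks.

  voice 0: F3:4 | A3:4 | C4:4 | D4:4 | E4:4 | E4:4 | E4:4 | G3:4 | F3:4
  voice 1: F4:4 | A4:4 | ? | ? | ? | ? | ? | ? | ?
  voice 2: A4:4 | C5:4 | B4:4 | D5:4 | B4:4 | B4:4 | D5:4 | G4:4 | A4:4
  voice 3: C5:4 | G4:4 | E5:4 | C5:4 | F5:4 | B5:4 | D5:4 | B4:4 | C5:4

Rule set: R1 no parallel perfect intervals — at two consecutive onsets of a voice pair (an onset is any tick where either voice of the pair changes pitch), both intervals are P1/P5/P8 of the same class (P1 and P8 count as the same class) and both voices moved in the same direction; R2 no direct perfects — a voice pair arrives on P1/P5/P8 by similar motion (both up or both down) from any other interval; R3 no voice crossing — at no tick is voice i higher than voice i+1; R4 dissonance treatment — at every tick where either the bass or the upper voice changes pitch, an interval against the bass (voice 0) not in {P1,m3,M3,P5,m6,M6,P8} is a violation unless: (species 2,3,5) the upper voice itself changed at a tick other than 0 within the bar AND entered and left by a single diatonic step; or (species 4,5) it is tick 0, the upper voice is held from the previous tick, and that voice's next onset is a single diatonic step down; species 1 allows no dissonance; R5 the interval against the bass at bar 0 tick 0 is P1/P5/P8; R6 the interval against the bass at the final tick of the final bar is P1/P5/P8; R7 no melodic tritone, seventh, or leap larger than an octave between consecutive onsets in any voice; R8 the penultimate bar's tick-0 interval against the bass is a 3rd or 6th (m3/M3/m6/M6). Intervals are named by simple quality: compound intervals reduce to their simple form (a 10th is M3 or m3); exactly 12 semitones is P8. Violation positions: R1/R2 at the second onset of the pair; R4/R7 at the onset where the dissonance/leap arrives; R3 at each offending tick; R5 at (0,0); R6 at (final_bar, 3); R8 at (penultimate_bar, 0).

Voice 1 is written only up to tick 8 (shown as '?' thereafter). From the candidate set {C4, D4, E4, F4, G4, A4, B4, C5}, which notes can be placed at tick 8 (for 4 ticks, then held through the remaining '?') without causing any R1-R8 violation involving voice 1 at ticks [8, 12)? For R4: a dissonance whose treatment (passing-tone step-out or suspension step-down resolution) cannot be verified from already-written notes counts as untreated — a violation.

C4: legal
D4: violates R4
E4: violates R2
F4: violates R4
G4: legal
A4: legal
B4: violates R4
C5: violates R1,R3

{A4, C4, G4}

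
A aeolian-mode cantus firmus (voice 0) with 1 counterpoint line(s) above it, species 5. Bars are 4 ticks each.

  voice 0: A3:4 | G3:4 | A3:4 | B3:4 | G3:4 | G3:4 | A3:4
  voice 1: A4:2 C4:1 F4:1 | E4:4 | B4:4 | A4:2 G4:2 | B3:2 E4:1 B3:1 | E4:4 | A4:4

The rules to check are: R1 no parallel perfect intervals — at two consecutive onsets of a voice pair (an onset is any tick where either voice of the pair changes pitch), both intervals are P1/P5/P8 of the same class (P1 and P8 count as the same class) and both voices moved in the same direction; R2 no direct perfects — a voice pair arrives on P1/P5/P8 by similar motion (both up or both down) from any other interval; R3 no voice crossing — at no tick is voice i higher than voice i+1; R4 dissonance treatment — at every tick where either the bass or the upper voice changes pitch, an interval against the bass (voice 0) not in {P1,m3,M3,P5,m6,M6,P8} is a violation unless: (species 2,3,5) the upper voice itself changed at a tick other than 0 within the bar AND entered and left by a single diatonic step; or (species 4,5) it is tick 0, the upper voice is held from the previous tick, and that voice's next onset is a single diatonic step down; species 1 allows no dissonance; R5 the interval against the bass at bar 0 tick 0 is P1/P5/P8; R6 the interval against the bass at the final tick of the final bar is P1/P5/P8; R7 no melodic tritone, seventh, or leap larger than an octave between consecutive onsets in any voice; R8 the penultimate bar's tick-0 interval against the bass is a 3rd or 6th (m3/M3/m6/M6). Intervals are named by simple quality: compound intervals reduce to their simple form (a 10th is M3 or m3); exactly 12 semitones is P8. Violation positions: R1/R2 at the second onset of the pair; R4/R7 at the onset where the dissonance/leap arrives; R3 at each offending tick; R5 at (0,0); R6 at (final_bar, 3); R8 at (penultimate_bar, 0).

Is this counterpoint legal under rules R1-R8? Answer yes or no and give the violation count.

bar 0: v0=A3 v1=A4 (P8)
bar 1: v0=G3 v1=E4 (M6)
bar 2: v0=A3 v1=B4 (M2)
bar 3: v0=B3 v1=A4 (m7)
bar 4: v0=G3 v1=B3 (M3)
bar 5: v0=G3 v1=E4 (M6)
bar 6: v0=A3 v1=A4 (P8)
  R4 @ bar2.0: A3/B4 M2 untreated
  R4 @ bar3.0: B3/A4 m7 untreated
  R2 @ bar6.0: G3/E4 M6 -> A3/A4 P8 similar

No (3 violations)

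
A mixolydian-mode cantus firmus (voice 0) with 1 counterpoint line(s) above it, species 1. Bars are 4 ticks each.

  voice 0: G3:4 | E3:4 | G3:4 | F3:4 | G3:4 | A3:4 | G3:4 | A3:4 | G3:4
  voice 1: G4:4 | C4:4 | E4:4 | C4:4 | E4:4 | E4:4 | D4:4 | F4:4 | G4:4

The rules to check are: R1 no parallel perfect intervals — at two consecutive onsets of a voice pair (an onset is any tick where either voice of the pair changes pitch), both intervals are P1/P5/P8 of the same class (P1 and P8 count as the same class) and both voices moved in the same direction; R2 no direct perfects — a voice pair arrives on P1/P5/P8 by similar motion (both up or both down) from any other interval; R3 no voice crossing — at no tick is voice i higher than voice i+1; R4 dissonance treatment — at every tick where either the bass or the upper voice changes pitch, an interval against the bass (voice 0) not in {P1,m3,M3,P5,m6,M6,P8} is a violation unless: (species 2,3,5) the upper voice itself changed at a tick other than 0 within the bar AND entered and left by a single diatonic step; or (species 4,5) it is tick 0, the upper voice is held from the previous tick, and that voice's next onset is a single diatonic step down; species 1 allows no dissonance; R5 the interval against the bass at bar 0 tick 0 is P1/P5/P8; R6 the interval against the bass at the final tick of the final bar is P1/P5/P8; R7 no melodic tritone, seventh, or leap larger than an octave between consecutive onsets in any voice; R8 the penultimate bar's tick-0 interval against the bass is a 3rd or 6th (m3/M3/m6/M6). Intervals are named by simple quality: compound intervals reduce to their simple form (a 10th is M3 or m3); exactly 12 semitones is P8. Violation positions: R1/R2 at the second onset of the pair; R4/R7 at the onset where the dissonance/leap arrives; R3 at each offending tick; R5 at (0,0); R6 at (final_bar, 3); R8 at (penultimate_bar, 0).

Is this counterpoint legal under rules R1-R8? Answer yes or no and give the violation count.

No (2 violations)

bar 0: v0=G3 v1=G4 (P8)
bar 1: v0=E3 v1=C4 (m6)
bar 2: v0=G3 v1=E4 (M6)
bar 3: v0=F3 v1=C4 (P5)
bar 4: v0=G3 v1=E4 (M6)
bar 5: v0=A3 v1=E4 (P5)
bar 6: v0=G3 v1=D4 (P5)
bar 7: v0=A3 v1=F4 (m6)
bar 8: v0=G3 v1=G4 (P8)
  R2 @ bar3.0: G3/E4 M6 -> F3/C4 P5 similar
  R1 @ bar6.0: A3/E4 P5 -> G3/D4 P5 similar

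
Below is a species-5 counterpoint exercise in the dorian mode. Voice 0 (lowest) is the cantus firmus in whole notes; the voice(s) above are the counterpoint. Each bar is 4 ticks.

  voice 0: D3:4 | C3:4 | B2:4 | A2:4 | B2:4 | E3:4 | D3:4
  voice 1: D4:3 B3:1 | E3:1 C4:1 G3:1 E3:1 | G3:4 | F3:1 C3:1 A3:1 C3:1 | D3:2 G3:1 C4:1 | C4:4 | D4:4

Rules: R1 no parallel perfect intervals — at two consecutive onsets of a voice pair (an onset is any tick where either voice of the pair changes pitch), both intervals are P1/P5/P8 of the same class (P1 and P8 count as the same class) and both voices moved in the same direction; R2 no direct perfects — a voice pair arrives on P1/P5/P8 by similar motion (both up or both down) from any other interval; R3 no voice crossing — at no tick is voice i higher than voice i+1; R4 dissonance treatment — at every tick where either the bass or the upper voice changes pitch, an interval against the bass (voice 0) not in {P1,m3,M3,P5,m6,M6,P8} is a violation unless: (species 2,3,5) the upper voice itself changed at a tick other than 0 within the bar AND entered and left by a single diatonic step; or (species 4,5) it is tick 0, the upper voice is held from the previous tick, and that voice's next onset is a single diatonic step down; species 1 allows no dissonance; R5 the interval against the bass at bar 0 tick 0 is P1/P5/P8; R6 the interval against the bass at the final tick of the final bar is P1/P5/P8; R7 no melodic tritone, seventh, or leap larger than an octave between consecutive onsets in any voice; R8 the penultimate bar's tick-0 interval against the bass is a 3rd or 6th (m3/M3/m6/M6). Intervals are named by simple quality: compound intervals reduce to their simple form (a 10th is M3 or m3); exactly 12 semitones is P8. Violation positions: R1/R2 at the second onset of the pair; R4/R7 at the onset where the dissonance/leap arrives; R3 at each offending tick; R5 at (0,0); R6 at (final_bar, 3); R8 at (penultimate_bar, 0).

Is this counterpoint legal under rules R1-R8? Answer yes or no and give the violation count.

No (1 violations)

bar 0: v0=D3 v1=D4 (P8)
bar 1: v0=C3 v1=E3 (M3)
bar 2: v0=B2 v1=G3 (m6)
bar 3: v0=A2 v1=F3 (m6)
bar 4: v0=B2 v1=D3 (m3)
bar 5: v0=E3 v1=C4 (m6)
bar 6: v0=D3 v1=D4 (P8)
  R4 @ bar4.3: B2/C4 m2 untreated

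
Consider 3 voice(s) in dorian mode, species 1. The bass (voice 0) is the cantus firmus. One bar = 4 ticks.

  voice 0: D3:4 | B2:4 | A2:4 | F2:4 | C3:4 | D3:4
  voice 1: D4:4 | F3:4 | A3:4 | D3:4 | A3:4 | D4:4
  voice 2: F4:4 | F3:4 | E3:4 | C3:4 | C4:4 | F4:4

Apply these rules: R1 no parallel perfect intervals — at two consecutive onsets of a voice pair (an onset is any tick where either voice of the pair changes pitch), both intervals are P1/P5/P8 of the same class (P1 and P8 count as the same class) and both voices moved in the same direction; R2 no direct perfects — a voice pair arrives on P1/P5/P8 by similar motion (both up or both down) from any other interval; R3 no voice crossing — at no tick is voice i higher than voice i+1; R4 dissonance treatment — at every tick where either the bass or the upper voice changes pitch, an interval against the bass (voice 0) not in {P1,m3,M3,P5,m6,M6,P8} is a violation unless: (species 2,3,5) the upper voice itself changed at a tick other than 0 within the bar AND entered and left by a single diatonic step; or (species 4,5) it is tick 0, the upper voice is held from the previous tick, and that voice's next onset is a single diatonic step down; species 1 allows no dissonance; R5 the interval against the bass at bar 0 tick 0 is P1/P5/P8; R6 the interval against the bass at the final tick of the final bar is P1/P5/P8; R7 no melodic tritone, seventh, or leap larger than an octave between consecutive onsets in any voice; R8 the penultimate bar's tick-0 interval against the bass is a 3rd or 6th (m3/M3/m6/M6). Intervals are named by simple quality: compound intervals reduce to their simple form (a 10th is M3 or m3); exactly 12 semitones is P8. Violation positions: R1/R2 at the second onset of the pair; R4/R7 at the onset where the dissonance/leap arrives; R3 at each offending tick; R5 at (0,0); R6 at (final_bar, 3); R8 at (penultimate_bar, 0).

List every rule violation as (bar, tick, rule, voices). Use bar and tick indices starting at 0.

(0, 0, R5, (0, 2))
(1, 0, R2, (1, 2))
(1, 0, R4, (0, 1))
(1, 0, R4, (0, 2))
(2, 0, R2, (0, 2))
(2, 0, R3, (1, 2))
(2, 1, R3, (1, 2))
(2, 2, R3, (1, 2))
(2, 3, R3, (1, 2))
(3, 0, R1, (0, 2))
(3, 0, R3, (1, 2))
(3, 1, R3, (1, 2))
(3, 2, R3, (1, 2))
(3, 3, R3, (1, 2))
(4, 0, R2, (0, 2))
(4, 0, R8, (0, 2))
(5, 0, R2, (0, 1))
(5, 3, R6, (0, 2))

bar 0: v0=D3 v1=D4 v2=F4 downbeat m3
bar 1: v0=B2 v1=F3 v2=F3 downbeat TT
bar 2: v0=A2 v1=A3 v2=E3 downbeat P5
bar 3: v0=F2 v1=D3 v2=C3 downbeat P5
bar 4: v0=C3 v1=A3 v2=C4 downbeat P8
bar 5: v0=D3 v1=D4 v2=F4 downbeat m3
  -> R5 @ bar 0 tick 0 v(0, 2): opens on m3
  -> R2 @ bar 1 tick 0 v(1, 2): D4/F4 m3 -> F3/F3 P1 similar
  -> R4 @ bar 1 tick 0 v(0, 1): B2/F3 TT untreated
  -> R4 @ bar 1 tick 0 v(0, 2): B2/F3 TT untreated
  -> R2 @ bar 2 tick 0 v(0, 2): B2/F3 TT -> A2/E3 P5 similar
  -> R3 @ bar 2 tick 0 v(1, 2): A3 above E3
  -> R3 @ bar 2 tick 1 v(1, 2): A3 above E3
  -> R3 @ bar 2 tick 2 v(1, 2): A3 above E3
  -> R3 @ bar 2 tick 3 v(1, 2): A3 above E3
  -> R1 @ bar 3 tick 0 v(0, 2): A2/E3 P5 -> F2/C3 P5 similar
  -> R3 @ bar 3 tick 0 v(1, 2): D3 above C3
  -> R3 @ bar 3 tick 1 v(1, 2): D3 above C3
  -> R3 @ bar 3 tick 2 v(1, 2): D3 above C3
  -> R3 @ bar 3 tick 3 v(1, 2): D3 above C3
  -> R2 @ bar 4 tick 0 v(0, 2): F2/C3 P5 -> C3/C4 P8 similar
  -> R8 @ bar 4 tick 0 v(0, 2): penult P8 not 3rd/6th
  -> R2 @ bar 5 tick 0 v(0, 1): C3/A3 M6 -> D3/D4 P8 similar
  -> R6 @ bar 5 tick 3 v(0, 2): closes on m3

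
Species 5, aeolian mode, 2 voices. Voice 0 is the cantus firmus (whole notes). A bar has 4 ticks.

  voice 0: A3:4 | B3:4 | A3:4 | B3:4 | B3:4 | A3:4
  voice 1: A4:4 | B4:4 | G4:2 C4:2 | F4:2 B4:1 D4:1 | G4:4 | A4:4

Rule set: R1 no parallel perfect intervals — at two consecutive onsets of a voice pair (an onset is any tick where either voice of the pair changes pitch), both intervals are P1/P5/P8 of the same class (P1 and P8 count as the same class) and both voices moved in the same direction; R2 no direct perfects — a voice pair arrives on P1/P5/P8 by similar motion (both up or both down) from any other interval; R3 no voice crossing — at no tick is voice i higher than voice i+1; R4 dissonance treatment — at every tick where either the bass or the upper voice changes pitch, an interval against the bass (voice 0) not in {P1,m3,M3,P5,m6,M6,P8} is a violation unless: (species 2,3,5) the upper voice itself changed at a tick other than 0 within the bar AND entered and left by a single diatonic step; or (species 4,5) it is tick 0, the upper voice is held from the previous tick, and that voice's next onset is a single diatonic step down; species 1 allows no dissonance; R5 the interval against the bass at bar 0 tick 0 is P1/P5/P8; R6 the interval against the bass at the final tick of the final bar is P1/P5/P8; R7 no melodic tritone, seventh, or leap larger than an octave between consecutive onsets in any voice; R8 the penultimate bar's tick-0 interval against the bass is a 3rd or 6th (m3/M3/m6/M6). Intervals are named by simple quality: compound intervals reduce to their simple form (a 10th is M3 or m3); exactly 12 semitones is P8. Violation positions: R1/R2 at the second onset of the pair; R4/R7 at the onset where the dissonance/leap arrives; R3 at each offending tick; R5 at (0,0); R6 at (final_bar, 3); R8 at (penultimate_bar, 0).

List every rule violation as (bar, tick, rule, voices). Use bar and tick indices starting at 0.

(1, 0, R1, (0, 1))
(2, 0, R4, (0, 1))
(3, 0, R4, (0, 1))
(3, 2, R7, (1,))

bar 0: v0=A3 v1=A4 downbeat P8
bar 1: v0=B3 v1=B4 downbeat P8
bar 2: v0=A3 v1=G4 downbeat m7
bar 3: v0=B3 v1=F4 downbeat TT
bar 4: v0=B3 v1=G4 downbeat m6
bar 5: v0=A3 v1=A4 downbeat P8
  -> R1 @ bar 1 tick 0 v(0, 1): A3/A4 P8 -> B3/B4 P8 similar
  -> R4 @ bar 2 tick 0 v(0, 1): A3/G4 m7 untreated
  -> R4 @ bar 3 tick 0 v(0, 1): B3/F4 TT untreated
  -> R7 @ bar 3 tick 2 v(1,): F4->B4 leap 6st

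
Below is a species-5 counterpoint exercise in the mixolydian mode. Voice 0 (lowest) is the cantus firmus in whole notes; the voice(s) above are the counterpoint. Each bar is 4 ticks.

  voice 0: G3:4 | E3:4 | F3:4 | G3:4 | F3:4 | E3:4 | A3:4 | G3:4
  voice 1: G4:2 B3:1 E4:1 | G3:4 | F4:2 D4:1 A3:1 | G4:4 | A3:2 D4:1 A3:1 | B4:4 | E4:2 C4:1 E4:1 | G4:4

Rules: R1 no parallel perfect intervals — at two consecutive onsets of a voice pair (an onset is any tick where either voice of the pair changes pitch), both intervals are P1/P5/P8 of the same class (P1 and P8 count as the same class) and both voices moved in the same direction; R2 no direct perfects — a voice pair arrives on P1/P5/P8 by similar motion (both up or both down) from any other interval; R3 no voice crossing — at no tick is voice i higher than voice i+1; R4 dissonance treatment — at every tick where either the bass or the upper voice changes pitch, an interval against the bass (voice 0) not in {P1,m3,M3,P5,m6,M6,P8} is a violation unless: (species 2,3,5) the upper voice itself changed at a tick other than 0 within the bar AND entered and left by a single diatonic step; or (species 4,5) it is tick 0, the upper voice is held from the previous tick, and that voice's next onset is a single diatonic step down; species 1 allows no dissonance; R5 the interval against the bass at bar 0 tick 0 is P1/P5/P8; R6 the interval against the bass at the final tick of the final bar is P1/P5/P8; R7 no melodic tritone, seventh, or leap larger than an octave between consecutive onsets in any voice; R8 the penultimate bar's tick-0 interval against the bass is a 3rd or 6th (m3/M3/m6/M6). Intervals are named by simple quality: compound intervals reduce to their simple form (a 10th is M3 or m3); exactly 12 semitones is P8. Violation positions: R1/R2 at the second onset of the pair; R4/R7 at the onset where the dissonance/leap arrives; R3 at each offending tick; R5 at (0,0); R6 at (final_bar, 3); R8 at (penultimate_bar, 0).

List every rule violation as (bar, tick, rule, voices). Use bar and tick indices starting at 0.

bar 0: v0=G3 v1=G4 downbeat P8
bar 1: v0=E3 v1=G3 downbeat m3
bar 2: v0=F3 v1=F4 downbeat P8
bar 3: v0=G3 v1=G4 downbeat P8
bar 4: v0=F3 v1=A3 downbeat M3
bar 5: v0=E3 v1=B4 downbeat P5
bar 6: v0=A3 v1=E4 downbeat P5
bar 7: v0=G3 v1=G4 downbeat P8
  -> R2 @ bar 2 tick 0 v(0, 1): E3/G3 m3 -> F3/F4 P8 similar
  -> R7 @ bar 2 tick 0 v(1,): G3->F4 leap 10st
  -> R2 @ bar 3 tick 0 v(0, 1): F3/A3 M3 -> G3/G4 P8 similar
  -> R7 @ bar 3 tick 0 v(1,): A3->G4 leap 10st
  -> R7 @ bar 4 tick 0 v(1,): G4->A3 leap 10st
  -> R7 @ bar 5 tick 0 v(1,): A3->B4 leap 14st
  -> R8 @ bar 6 tick 0 v(0, 1): penult P5 not 3rd/6th

(2, 0, R2, (0, 1))
(2, 0, R7, (1,))
(3, 0, R2, (0, 1))
(3, 0, R7, (1,))
(4, 0, R7, (1,))
(5, 0, R7, (1,))
(6, 0, R8, (0, 1))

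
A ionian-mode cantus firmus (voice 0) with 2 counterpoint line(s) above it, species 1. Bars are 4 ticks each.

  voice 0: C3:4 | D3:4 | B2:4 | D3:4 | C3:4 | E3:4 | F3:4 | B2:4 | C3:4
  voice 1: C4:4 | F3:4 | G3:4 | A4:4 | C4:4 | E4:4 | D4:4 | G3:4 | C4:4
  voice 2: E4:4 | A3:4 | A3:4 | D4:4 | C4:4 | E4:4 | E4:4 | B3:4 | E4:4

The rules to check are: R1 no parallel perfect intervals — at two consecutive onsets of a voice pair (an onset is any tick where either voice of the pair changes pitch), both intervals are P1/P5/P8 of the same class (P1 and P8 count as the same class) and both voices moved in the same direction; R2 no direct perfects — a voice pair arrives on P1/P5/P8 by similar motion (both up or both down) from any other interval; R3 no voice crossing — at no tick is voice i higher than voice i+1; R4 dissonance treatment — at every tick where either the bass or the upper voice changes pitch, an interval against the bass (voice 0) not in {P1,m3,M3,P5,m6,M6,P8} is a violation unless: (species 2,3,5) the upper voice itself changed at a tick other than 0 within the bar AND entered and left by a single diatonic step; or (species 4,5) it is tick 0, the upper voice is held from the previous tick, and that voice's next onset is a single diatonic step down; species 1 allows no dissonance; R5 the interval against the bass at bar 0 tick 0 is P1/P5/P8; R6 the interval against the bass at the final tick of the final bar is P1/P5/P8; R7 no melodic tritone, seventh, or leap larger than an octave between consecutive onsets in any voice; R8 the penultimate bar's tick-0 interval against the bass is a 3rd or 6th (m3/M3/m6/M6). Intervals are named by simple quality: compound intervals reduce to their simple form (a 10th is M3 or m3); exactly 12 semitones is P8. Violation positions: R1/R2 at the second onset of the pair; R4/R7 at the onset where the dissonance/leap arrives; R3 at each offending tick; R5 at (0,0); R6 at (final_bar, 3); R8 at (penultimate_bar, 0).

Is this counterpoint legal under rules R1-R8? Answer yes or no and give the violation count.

No (22 violations)

bar 0: v0=C3 v1=C4 v2=E4 (M3)
bar 1: v0=D3 v1=F3 v2=A3 (P5)
bar 2: v0=B2 v1=G3 v2=A3 (m7)
bar 3: v0=D3 v1=A4 v2=D4 (P8)
bar 4: v0=C3 v1=C4 v2=C4 (P8)
bar 5: v0=E3 v1=E4 v2=E4 (P8)
bar 6: v0=F3 v1=D4 v2=E4 (M7)
bar 7: v0=B2 v1=G3 v2=B3 (P8)
bar 8: v0=C3 v1=C4 v2=E4 (M3)
  R5 @ bar0.0: opens on M3
  R4 @ bar2.0: B2/A3 m7 untreated
  R2 @ bar3.0: B2/G3 m6 -> D3/A4 P5 similar
  R2 @ bar3.0: B2/A3 m7 -> D3/D4 P8 similar
  R2 @ bar3.0: G3/A3 M2 -> A4/D4 P5 similar
  R3 @ bar3.0: A4 above D4
  R7 @ bar3.0: G3->A4 leap 14st
  R3 @ bar3.1: A4 above D4
  R3 @ bar3.2: A4 above D4
  R3 @ bar3.3: A4 above D4
  R1 @ bar4.0: D3/D4 P8 -> C3/C4 P8 similar
  R2 @ bar4.0: D3/A4 P5 -> C3/C4 P8 similar
  R2 @ bar4.0: A4/D4 P5 -> C4/C4 P1 similar
  R1 @ bar5.0: C3/C4 P8 -> E3/E4 P8 similar
  R1 @ bar5.0: C3/C4 P8 -> E3/E4 P8 similar
  R1 @ bar5.0: C4/C4 P1 -> E4/E4 P1 similar
  R4 @ bar6.0: F3/E4 M7 untreated
  R2 @ bar7.0: F3/E4 M7 -> B2/B3 P8 similar
  R7 @ bar7.0: F3->B2 leap 6st
  R8 @ bar7.0: penult P8 not 3rd/6th
  R2 @ bar8.0: B2/G3 m6 -> C3/C4 P8 similar
  R6 @ bar8.3: closes on M3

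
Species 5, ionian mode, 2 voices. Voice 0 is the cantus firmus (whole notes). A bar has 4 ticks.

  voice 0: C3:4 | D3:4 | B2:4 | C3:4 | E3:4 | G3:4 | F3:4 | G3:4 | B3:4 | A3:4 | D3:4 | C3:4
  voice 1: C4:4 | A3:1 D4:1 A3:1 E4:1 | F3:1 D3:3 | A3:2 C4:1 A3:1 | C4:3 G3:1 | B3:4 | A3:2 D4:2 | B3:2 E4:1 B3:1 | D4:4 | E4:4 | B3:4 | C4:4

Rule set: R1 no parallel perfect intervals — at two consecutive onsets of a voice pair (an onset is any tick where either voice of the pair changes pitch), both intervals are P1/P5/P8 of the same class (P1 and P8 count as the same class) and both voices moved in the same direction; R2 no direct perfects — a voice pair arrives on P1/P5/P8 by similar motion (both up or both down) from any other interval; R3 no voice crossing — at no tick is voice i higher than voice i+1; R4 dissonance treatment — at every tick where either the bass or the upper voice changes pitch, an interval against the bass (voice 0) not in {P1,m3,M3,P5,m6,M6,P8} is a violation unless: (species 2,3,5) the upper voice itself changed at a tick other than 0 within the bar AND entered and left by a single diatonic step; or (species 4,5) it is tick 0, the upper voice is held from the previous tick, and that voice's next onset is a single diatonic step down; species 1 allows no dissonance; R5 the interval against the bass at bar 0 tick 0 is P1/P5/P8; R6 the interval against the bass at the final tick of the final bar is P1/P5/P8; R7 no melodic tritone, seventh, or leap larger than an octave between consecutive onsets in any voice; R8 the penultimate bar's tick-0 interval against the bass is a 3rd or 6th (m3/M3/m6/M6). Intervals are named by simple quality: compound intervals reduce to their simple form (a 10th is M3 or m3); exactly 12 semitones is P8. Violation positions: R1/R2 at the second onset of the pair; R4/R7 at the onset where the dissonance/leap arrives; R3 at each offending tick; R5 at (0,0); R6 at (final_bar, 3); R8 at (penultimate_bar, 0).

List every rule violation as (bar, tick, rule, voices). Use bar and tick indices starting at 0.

bar 0: v0=C3 v1=C4 downbeat P8
bar 1: v0=D3 v1=A3 downbeat P5
bar 2: v0=B2 v1=F3 downbeat TT
bar 3: v0=C3 v1=A3 downbeat M6
bar 4: v0=E3 v1=C4 downbeat m6
bar 5: v0=G3 v1=B3 downbeat M3
bar 6: v0=F3 v1=A3 downbeat M3
bar 7: v0=G3 v1=B3 downbeat M3
bar 8: v0=B3 v1=D4 downbeat m3
bar 9: v0=A3 v1=E4 downbeat P5
bar 10: v0=D3 v1=B3 downbeat M6
bar 11: v0=C3 v1=C4 downbeat P8
  -> R4 @ bar 1 tick 3 v(0, 1): D3/E4 M2 untreated
  -> R4 @ bar 2 tick 0 v(0, 1): B2/F3 TT untreated
  -> R7 @ bar 2 tick 0 v(1,): E4->F3 leap 11st

(1, 3, R4, (0, 1))
(2, 0, R4, (0, 1))
(2, 0, R7, (1,))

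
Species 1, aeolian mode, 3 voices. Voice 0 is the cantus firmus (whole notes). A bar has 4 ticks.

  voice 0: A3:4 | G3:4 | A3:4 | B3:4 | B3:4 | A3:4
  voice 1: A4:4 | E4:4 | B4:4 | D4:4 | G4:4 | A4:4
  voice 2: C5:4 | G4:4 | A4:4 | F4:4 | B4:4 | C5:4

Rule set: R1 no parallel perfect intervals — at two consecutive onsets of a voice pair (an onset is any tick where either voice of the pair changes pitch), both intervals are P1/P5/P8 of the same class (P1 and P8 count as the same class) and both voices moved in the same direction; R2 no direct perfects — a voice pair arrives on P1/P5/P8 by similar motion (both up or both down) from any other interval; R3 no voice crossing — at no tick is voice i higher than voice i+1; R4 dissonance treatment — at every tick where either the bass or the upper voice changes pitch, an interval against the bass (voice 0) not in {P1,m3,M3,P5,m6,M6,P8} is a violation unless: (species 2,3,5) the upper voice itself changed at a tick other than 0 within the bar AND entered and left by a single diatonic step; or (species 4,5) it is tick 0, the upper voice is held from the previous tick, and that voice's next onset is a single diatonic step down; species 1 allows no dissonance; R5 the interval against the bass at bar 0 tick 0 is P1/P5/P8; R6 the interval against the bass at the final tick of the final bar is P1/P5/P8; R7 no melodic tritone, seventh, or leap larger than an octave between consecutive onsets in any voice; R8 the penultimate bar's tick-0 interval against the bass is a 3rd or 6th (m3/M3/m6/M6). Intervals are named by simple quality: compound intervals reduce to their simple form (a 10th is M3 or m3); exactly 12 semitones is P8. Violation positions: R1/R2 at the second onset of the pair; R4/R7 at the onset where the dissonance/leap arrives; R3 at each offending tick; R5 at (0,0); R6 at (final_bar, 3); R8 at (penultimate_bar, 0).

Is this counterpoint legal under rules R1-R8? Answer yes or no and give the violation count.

No (12 violations)

bar 0: v0=A3 v1=A4 v2=C5 (m3)
bar 1: v0=G3 v1=E4 v2=G4 (P8)
bar 2: v0=A3 v1=B4 v2=A4 (P8)
bar 3: v0=B3 v1=D4 v2=F4 (TT)
bar 4: v0=B3 v1=G4 v2=B4 (P8)
bar 5: v0=A3 v1=A4 v2=C5 (m3)
  R5 @ bar0.0: opens on m3
  R2 @ bar1.0: A3/C5 m3 -> G3/G4 P8 similar
  R1 @ bar2.0: G3/G4 P8 -> A3/A4 P8 similar
  R3 @ bar2.0: B4 above A4
  R4 @ bar2.0: A3/B4 M2 untreated
  R3 @ bar2.1: B4 above A4
  R3 @ bar2.2: B4 above A4
  R3 @ bar2.3: B4 above A4
  R4 @ bar3.0: B3/F4 TT untreated
  R7 @ bar4.0: F4->B4 leap 6st
  R8 @ bar4.0: penult P8 not 3rd/6th
  R6 @ bar5.3: closes on m3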